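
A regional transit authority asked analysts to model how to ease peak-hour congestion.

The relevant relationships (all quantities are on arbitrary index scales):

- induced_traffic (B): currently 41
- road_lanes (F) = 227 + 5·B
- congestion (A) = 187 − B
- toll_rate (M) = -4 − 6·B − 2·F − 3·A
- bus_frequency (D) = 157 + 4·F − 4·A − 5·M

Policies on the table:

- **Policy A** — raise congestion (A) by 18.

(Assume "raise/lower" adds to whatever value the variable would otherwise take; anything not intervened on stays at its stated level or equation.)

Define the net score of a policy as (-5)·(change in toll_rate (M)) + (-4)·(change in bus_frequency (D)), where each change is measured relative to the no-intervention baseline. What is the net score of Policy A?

Baseline:
  B = 41
  F = 227 + 5·41 = 432
  A = 187 − 41 = 146
  M = -4 − 6·41 − 2·432 − 3·146 = -1552
  D = 157 + 4·432 − 4·146 − 5·(-1552) = 9061
Policy A (A + 18):
  B = 41
  F = 227 + 5·41 = 432
  A = 187 − 41 (+18 from intervention) = 164
  M = -4 − 6·41 − 2·432 − 3·164 = -1606
  D = 157 + 4·432 − 4·164 − 5·(-1606) = 9259
ΔM = -1606 − (-1552) = -54; ΔD = 9259 − 9061 = 198
Score = (-5)·(-54) + (-4)·198 = -522

-522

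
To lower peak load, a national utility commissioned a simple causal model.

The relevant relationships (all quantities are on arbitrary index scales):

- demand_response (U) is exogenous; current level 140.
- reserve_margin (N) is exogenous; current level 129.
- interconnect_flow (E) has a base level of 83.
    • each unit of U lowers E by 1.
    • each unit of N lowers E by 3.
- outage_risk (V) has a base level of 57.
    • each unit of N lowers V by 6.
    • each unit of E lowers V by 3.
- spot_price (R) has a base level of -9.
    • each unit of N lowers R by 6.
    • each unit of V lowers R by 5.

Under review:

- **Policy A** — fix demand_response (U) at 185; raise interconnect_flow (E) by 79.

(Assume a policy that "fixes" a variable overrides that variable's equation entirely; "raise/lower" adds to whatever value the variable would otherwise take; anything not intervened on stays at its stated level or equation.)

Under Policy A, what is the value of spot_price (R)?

-3348

Policy A (U := 185, E + 79):
  U = 185
  N = 129
  E = 83 − 185 − 3·129 (+79 from intervention) = -410
  V = 57 − 6·129 − 3·(-410) = 513
  R = -9 − 6·129 − 5·513 = -3348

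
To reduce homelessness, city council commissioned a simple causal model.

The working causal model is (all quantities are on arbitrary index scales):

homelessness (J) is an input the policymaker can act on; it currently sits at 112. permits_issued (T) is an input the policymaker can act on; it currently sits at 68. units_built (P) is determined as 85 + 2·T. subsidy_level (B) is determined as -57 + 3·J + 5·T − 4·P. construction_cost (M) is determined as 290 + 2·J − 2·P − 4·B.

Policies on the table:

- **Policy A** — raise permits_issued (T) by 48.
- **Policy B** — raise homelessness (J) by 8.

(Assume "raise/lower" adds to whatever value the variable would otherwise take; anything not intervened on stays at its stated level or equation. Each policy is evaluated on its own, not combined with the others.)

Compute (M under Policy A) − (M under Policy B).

Policy A (T + 48):
  J = 112
  T = 68 + 48 = 116
  P = 85 + 2·116 = 317
  B = -57 + 3·112 + 5·116 − 4·317 = -409
  M = 290 + 2·112 − 2·317 − 4·(-409) = 1516
Policy B (J + 8):
  J = 112 + 8 = 120
  T = 68
  P = 85 + 2·68 = 221
  B = -57 + 3·120 + 5·68 − 4·221 = -241
  M = 290 + 2·120 − 2·221 − 4·(-241) = 1052
M: 1516 − 1052 = 464

464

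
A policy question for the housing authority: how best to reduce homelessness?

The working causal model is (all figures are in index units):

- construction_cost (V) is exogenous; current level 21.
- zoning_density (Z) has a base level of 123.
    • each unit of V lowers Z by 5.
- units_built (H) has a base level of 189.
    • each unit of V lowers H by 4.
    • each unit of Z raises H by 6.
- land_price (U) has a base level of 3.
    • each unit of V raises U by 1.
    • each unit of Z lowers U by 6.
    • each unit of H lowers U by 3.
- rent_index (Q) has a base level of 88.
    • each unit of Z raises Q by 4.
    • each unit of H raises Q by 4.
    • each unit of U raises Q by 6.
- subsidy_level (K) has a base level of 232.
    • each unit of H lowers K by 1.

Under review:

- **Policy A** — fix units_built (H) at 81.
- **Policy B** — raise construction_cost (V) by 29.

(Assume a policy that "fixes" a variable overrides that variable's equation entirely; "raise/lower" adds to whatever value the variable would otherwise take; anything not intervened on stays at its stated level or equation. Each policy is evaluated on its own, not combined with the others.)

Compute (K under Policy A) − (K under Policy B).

Policy A (H := 81):
  V = 21
  Z = 123 − 5·21 = 18
  H = 81
  K = 232 − 81 = 151
Policy B (V + 29):
  V = 21 + 29 = 50
  Z = 123 − 5·50 = -127
  H = 189 − 4·50 + 6·(-127) = -773
  K = 232 − (-773) = 1005
K: 151 − 1005 = -854

-854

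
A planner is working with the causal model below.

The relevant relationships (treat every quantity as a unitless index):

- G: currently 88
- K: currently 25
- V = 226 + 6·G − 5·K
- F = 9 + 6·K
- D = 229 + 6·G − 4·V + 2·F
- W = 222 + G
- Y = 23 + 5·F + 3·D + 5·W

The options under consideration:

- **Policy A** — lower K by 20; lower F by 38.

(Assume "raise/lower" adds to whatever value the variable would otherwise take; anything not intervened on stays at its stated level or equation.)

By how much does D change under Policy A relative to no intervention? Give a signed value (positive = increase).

Baseline:
  G = 88
  K = 25
  V = 226 + 6·88 − 5·25 = 629
  F = 9 + 6·25 = 159
  D = 229 + 6·88 − 4·629 + 2·159 = -1441
Policy A (K − 20, F − 38):
  G = 88
  K = 25 − 20 = 5
  V = 226 + 6·88 − 5·5 = 729
  F = 9 + 6·5 (−38 from intervention) = 1
  D = 229 + 6·88 − 4·729 + 2·1 = -2157
Change in D: -2157 − (-1441) = -716

-716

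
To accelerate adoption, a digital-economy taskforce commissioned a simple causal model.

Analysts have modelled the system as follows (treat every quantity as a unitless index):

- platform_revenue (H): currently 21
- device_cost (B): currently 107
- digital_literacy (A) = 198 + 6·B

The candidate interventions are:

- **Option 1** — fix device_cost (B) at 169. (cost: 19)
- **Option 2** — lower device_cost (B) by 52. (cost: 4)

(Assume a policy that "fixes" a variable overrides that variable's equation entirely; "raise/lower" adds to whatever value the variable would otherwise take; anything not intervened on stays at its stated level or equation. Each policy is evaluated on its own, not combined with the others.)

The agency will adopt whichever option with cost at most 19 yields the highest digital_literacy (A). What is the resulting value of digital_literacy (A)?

Option 1 (B := 169):
  B = 169
  A = 198 + 6·169 = 1212
Option 2 (B − 52):
  B = 107 − 52 = 55
  A = 198 + 6·55 = 528
Comparing — Option 1: A=1212, Option 2: A=528. Highest is 1212 (Option 1).

1212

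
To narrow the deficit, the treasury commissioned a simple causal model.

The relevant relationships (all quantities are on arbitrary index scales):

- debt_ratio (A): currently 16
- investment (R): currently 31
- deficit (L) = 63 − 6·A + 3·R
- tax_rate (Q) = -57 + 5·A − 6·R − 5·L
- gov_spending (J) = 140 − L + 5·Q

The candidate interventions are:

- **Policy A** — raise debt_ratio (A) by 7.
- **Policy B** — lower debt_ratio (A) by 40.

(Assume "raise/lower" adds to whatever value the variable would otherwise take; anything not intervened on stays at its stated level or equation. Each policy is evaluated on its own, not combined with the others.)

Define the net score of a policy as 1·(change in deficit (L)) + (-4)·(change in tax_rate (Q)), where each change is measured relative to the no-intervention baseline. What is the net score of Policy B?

5840

Baseline:
  A = 16
  R = 31
  L = 63 − 6·16 + 3·31 = 60
  Q = -57 + 5·16 − 6·31 − 5·60 = -463
Policy B (A − 40):
  A = 16 − 40 = -24
  R = 31
  L = 63 − 6·(-24) + 3·31 = 300
  Q = -57 + 5·(-24) − 6·31 − 5·300 = -1863
ΔL = 300 − 60 = 240; ΔQ = -1863 − (-463) = -1400
Score = 1·240 + (-4)·(-1400) = 5840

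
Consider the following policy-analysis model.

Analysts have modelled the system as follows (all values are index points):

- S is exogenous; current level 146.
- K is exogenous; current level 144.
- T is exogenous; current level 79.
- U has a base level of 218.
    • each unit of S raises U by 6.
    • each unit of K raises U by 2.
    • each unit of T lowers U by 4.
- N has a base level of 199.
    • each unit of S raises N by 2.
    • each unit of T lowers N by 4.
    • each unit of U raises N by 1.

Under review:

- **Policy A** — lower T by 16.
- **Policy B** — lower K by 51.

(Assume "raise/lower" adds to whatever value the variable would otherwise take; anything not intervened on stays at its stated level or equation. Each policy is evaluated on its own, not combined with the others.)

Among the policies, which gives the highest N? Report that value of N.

Policy A (T − 16):
  S = 146
  K = 144
  T = 79 − 16 = 63
  U = 218 + 6·146 + 2·144 − 4·63 = 1130
  N = 199 + 2·146 − 4·63 + 1130 = 1369
Policy B (K − 51):
  S = 146
  K = 144 − 51 = 93
  T = 79
  U = 218 + 6·146 + 2·93 − 4·79 = 964
  N = 199 + 2·146 − 4·79 + 964 = 1139
Comparing — Policy A: N=1369, Policy B: N=1139. Highest is 1369 (Policy A).

1369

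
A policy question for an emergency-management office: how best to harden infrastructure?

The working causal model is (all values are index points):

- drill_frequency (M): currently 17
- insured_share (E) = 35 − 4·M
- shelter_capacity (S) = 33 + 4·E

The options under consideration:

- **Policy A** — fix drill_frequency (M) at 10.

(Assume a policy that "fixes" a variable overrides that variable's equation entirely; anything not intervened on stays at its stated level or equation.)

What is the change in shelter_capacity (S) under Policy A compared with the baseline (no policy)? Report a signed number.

Baseline:
  M = 17
  E = 35 − 4·17 = -33
  S = 33 + 4·(-33) = -99
Policy A (M := 10):
  M = 10
  E = 35 − 4·10 = -5
  S = 33 + 4·(-5) = 13
Change in S: 13 − (-99) = 112

112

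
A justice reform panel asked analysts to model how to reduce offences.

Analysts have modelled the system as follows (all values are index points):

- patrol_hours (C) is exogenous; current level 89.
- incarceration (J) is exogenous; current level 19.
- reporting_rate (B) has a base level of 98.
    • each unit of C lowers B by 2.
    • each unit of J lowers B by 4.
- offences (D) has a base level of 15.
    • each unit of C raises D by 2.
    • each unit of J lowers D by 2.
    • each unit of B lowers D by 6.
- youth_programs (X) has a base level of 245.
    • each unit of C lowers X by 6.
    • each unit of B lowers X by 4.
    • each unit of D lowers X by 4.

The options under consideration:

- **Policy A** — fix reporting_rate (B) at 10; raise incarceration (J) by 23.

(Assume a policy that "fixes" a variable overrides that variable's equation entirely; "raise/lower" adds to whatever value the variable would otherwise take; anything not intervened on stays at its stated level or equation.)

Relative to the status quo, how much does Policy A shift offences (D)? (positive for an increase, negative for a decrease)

Baseline:
  C = 89
  J = 19
  B = 98 − 2·89 − 4·19 = -156
  D = 15 + 2·89 − 2·19 − 6·(-156) = 1091
Policy A (B := 10, J + 23):
  C = 89
  J = 19 + 23 = 42
  B = 10
  D = 15 + 2·89 − 2·42 − 6·10 = 49
Change in D: 49 − 1091 = -1042

-1042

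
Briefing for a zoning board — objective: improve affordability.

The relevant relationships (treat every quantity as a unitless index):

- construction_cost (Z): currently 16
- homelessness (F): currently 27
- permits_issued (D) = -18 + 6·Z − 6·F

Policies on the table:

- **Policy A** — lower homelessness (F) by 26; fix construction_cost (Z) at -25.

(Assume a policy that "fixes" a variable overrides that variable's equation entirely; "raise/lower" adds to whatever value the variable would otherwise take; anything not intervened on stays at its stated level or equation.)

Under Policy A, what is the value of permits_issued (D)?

Policy A (F − 26, Z := -25):
  Z = -25
  F = 27 − 26 = 1
  D = -18 + 6·(-25) − 6·1 = -174

-174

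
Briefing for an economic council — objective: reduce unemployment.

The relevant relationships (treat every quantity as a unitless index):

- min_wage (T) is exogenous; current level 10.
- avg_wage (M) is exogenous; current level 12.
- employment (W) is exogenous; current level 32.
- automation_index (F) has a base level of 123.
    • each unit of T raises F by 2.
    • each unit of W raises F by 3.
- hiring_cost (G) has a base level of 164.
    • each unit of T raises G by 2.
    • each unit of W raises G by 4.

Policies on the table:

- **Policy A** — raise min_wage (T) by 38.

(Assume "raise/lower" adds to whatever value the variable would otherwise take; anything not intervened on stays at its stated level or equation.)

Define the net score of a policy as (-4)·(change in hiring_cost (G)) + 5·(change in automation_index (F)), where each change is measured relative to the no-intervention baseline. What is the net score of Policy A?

Baseline:
  T = 10
  W = 32
  F = 123 + 2·10 + 3·32 = 239
  G = 164 + 2·10 + 4·32 = 312
Policy A (T + 38):
  T = 10 + 38 = 48
  W = 32
  F = 123 + 2·48 + 3·32 = 315
  G = 164 + 2·48 + 4·32 = 388
ΔG = 388 − 312 = 76; ΔF = 315 − 239 = 76
Score = (-4)·76 + 5·76 = 76

76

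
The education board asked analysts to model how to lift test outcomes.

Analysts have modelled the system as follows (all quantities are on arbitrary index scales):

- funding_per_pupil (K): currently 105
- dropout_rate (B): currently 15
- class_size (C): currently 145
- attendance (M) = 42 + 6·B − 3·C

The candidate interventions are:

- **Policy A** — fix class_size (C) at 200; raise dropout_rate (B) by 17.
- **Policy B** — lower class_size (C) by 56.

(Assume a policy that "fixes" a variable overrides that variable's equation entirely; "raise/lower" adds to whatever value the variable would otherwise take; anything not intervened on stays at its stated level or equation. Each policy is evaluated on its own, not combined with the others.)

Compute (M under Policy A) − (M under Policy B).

Policy A (C := 200, B + 17):
  B = 15 + 17 = 32
  C = 200
  M = 42 + 6·32 − 3·200 = -366
Policy B (C − 56):
  B = 15
  C = 145 − 56 = 89
  M = 42 + 6·15 − 3·89 = -135
M: -366 − (-135) = -231

-231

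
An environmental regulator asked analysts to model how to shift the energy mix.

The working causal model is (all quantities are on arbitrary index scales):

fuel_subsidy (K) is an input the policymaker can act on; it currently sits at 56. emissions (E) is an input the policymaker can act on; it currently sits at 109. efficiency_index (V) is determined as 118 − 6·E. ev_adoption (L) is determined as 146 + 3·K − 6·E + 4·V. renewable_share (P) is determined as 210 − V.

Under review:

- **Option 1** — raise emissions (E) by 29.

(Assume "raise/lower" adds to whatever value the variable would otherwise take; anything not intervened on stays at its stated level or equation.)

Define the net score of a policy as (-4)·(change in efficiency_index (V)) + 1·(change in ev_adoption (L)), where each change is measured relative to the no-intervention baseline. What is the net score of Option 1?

-174

Baseline:
  K = 56
  E = 109
  V = 118 − 6·109 = -536
  L = 146 + 3·56 − 6·109 + 4·(-536) = -2484
Option 1 (E + 29):
  K = 56
  E = 109 + 29 = 138
  V = 118 − 6·138 = -710
  L = 146 + 3·56 − 6·138 + 4·(-710) = -3354
ΔV = -710 − (-536) = -174; ΔL = -3354 − (-2484) = -870
Score = (-4)·(-174) + 1·(-870) = -174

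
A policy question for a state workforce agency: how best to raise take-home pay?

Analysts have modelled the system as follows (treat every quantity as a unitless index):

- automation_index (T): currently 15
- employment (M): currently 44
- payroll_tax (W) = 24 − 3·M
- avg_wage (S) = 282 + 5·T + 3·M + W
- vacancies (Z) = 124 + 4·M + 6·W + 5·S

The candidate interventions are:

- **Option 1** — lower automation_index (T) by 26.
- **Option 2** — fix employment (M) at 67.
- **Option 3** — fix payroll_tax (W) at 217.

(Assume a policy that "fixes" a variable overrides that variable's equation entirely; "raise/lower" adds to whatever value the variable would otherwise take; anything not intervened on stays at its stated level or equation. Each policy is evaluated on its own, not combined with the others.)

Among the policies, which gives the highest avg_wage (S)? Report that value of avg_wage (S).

706

Option 1 (T − 26):
  T = 15 − 26 = -11
  M = 44
  W = 24 − 3·44 = -108
  S = 282 + 5·(-11) + 3·44 + (-108) = 251
Option 2 (M := 67):
  T = 15
  M = 67
  W = 24 − 3·67 = -177
  S = 282 + 5·15 + 3·67 + (-177) = 381
Option 3 (W := 217):
  T = 15
  M = 44
  W = 217
  S = 282 + 5·15 + 3·44 + 217 = 706
Comparing — Option 1: S=251, Option 2: S=381, Option 3: S=706. Highest is 706 (Option 3).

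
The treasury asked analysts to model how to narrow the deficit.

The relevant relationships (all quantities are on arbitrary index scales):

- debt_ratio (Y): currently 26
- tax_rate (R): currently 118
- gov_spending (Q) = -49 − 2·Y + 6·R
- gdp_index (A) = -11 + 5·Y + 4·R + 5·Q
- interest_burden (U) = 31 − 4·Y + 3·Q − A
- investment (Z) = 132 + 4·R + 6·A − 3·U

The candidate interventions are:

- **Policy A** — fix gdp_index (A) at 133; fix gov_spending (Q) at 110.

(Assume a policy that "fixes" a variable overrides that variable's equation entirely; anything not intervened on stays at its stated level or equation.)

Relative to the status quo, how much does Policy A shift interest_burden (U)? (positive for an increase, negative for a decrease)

2002

Baseline:
  Y = 26
  R = 118
  Q = -49 − 2·26 + 6·118 = 607
  A = -11 + 5·26 + 4·118 + 5·607 = 3626
  U = 31 − 4·26 + 3·607 − 3626 = -1878
Policy A (A := 133, Q := 110):
  Y = 26
  R = 118
  Q = 110
  A = 133
  U = 31 − 4·26 + 3·110 − 133 = 124
Change in U: 124 − (-1878) = 2002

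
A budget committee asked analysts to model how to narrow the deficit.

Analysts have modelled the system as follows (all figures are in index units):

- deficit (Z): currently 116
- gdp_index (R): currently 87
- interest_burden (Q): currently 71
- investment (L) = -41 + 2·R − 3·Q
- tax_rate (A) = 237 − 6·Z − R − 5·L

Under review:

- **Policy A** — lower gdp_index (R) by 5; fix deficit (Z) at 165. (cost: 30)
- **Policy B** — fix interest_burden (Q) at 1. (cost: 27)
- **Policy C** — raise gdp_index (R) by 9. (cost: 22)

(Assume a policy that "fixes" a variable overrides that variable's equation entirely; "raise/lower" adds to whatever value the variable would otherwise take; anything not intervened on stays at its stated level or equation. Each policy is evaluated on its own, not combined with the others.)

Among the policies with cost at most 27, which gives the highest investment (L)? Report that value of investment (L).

130

Policy B (Q := 1):
  R = 87
  Q = 1
  L = -41 + 2·87 − 3·1 = 130
Policy C (R + 9):
  R = 87 + 9 = 96
  Q = 71
  L = -41 + 2·96 − 3·71 = -62
Comparing — Policy B: L=130, Policy C: L=-62. Highest is 130 (Policy B).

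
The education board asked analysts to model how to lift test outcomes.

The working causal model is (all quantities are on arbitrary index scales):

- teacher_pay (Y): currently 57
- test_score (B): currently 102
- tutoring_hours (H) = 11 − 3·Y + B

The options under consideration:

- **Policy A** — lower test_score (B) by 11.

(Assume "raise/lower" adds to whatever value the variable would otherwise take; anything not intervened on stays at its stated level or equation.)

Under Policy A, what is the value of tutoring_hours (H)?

Policy A (B − 11):
  Y = 57
  B = 102 − 11 = 91
  H = 11 − 3·57 + 91 = -69

-69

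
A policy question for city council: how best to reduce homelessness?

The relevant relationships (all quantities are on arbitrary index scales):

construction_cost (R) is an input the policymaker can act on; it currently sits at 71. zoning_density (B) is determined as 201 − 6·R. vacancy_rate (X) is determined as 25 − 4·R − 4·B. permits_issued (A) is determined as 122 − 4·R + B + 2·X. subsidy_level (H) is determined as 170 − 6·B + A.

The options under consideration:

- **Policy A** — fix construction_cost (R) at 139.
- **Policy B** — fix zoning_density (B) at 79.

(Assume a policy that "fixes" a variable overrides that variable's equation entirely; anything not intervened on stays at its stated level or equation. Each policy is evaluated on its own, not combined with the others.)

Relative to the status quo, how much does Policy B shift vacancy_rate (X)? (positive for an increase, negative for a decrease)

Baseline:
  R = 71
  B = 201 − 6·71 = -225
  X = 25 − 4·71 − 4·(-225) = 641
Policy B (B := 79):
  R = 71
  B = 79
  X = 25 − 4·71 − 4·79 = -575
Change in X: -575 − 641 = -1216

-1216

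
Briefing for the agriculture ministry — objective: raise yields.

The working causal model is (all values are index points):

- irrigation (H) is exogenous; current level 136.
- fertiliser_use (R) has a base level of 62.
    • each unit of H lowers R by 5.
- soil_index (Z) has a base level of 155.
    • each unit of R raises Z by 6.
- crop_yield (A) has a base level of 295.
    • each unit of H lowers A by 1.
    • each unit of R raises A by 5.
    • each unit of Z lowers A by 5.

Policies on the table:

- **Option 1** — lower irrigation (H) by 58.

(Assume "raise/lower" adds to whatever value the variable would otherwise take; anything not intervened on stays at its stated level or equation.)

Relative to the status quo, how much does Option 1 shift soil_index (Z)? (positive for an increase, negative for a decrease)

1740

Baseline:
  H = 136
  R = 62 − 5·136 = -618
  Z = 155 + 6·(-618) = -3553
Option 1 (H − 58):
  H = 136 − 58 = 78
  R = 62 − 5·78 = -328
  Z = 155 + 6·(-328) = -1813
Change in Z: -1813 − (-3553) = 1740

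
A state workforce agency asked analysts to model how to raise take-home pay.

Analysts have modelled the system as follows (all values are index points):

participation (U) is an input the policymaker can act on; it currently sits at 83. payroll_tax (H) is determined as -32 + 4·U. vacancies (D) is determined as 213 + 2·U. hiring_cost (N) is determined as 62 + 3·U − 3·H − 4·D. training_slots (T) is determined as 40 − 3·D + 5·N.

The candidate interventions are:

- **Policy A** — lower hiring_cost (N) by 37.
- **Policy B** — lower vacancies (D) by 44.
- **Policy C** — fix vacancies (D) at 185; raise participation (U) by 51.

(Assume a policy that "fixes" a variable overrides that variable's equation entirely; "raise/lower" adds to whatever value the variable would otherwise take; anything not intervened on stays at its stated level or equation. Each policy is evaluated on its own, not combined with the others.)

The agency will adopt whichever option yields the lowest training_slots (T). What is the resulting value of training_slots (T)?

-11807

Policy A (N − 37):
  U = 83
  H = -32 + 4·83 = 300
  D = 213 + 2·83 = 379
  N = 62 + 3·83 − 3·300 − 4·379 (−37 from intervention) = -2142
  T = 40 − 3·379 + 5·(-2142) = -11807
Policy B (D − 44):
  U = 83
  H = -32 + 4·83 = 300
  D = 213 + 2·83 (−44 from intervention) = 335
  N = 62 + 3·83 − 3·300 − 4·335 = -1929
  T = 40 − 3·335 + 5·(-1929) = -10610
Policy C (D := 185, U + 51):
  U = 83 + 51 = 134
  H = -32 + 4·134 = 504
  D = 185
  N = 62 + 3·134 − 3·504 − 4·185 = -1788
  T = 40 − 3·185 + 5·(-1788) = -9455
Comparing — Policy A: T=-11807, Policy B: T=-10610, Policy C: T=-9455. Lowest is -11807 (Policy A).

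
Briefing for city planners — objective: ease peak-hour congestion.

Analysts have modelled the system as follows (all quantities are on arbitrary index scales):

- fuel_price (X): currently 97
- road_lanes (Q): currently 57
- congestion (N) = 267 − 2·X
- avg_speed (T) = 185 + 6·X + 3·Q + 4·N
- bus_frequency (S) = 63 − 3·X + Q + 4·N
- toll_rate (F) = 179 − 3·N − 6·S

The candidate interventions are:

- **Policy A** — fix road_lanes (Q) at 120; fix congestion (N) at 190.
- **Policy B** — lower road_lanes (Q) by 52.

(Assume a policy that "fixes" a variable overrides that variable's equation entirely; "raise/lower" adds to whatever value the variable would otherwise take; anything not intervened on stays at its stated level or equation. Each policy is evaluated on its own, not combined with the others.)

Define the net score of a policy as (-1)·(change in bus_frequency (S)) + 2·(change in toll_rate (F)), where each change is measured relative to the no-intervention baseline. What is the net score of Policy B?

Baseline:
  X = 97
  Q = 57
  N = 267 − 2·97 = 73
  S = 63 − 3·97 + 57 + 4·73 = 121
  F = 179 − 3·73 − 6·121 = -766
Policy B (Q − 52):
  X = 97
  Q = 57 − 52 = 5
  N = 267 − 2·97 = 73
  S = 63 − 3·97 + 5 + 4·73 = 69
  F = 179 − 3·73 − 6·69 = -454
ΔS = 69 − 121 = -52; ΔF = -454 − (-766) = 312
Score = (-1)·(-52) + 2·312 = 676

676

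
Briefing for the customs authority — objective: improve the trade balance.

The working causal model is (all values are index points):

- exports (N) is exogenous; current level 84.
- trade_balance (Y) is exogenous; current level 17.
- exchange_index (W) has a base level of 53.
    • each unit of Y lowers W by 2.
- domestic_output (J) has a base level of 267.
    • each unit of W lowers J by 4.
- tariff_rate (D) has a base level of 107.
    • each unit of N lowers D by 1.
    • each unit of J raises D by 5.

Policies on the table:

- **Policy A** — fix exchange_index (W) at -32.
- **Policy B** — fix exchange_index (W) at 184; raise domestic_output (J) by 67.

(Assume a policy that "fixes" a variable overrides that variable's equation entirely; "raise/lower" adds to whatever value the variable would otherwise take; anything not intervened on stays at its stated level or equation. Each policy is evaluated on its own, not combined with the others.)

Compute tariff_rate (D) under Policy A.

Policy A (W := -32):
  N = 84
  Y = 17
  W = -32
  J = 267 − 4·(-32) = 395
  D = 107 − 84 + 5·395 = 1998

1998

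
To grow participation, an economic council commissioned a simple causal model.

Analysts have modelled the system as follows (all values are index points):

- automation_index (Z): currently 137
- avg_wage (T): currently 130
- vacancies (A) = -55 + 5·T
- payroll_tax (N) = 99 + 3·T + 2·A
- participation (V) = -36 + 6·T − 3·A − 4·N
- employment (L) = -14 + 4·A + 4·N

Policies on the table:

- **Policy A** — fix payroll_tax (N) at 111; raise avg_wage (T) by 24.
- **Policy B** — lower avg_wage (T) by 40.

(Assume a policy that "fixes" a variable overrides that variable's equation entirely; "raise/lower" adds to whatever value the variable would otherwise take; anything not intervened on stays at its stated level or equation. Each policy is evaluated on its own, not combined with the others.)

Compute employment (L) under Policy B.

Policy B (T − 40):
  T = 130 − 40 = 90
  A = -55 + 5·90 = 395
  N = 99 + 3·90 + 2·395 = 1159
  L = -14 + 4·395 + 4·1159 = 6202

6202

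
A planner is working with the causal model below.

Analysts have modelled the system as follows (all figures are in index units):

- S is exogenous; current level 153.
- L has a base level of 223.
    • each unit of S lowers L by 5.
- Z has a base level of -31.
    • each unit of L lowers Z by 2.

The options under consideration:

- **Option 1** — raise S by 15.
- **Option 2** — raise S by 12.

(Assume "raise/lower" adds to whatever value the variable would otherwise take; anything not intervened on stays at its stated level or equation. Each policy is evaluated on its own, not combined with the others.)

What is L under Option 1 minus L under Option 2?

Option 1 (S + 15):
  S = 153 + 15 = 168
  L = 223 − 5·168 = -617
Option 2 (S + 12):
  S = 153 + 12 = 165
  L = 223 − 5·165 = -602
L: -617 − (-602) = -15

-15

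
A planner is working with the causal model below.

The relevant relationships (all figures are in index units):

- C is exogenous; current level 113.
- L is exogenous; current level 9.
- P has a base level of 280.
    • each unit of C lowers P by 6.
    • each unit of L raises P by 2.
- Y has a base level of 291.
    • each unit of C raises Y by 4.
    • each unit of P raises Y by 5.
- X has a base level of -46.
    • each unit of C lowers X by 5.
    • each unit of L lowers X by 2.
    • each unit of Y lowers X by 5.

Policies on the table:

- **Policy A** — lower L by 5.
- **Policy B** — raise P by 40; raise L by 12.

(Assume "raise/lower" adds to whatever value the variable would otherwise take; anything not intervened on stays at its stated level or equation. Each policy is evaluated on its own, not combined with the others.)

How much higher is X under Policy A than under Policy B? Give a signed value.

1884

Policy A (L − 5):
  C = 113
  L = 9 − 5 = 4
  P = 280 − 6·113 + 2·4 = -390
  Y = 291 + 4·113 + 5·(-390) = -1207
  X = -46 − 5·113 − 2·4 − 5·(-1207) = 5416
Policy B (P + 40, L + 12):
  C = 113
  L = 9 + 12 = 21
  P = 280 − 6·113 + 2·21 (+40 from intervention) = -316
  Y = 291 + 4·113 + 5·(-316) = -837
  X = -46 − 5·113 − 2·21 − 5·(-837) = 3532
X: 5416 − 3532 = 1884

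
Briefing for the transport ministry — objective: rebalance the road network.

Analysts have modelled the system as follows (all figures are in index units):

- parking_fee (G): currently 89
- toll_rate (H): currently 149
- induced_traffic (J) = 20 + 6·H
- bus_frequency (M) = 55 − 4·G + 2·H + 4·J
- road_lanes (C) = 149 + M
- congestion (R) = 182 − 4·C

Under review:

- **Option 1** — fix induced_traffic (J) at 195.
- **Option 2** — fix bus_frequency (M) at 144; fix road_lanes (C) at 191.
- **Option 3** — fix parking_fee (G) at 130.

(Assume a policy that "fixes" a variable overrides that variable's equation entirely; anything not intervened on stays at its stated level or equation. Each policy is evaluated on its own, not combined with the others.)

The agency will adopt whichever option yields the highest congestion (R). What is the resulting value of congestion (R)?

Option 1 (J := 195):
  G = 89
  H = 149
  J = 195
  M = 55 − 4·89 + 2·149 + 4·195 = 777
  C = 149 + 777 = 926
  R = 182 − 4·926 = -3522
Option 2 (M := 144, C := 191):
  G = 89
  H = 149
  J = 20 + 6·149 = 914
  M = 144
  C = 191
  R = 182 − 4·191 = -582
Option 3 (G := 130):
  G = 130
  H = 149
  J = 20 + 6·149 = 914
  M = 55 − 4·130 + 2·149 + 4·914 = 3489
  C = 149 + 3489 = 3638
  R = 182 − 4·3638 = -14370
Comparing — Option 1: R=-3522, Option 2: R=-582, Option 3: R=-14370. Highest is -582 (Option 2).

-582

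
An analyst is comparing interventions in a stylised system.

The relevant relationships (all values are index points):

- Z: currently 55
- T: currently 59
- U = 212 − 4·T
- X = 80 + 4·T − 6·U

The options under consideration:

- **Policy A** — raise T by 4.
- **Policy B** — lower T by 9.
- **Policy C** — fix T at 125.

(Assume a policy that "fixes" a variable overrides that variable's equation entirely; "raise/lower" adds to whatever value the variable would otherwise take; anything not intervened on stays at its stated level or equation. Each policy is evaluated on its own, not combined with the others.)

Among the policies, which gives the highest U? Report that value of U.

Policy A (T + 4):
  T = 59 + 4 = 63
  U = 212 − 4·63 = -40
Policy B (T − 9):
  T = 59 − 9 = 50
  U = 212 − 4·50 = 12
Policy C (T := 125):
  T = 125
  U = 212 − 4·125 = -288
Comparing — Policy A: U=-40, Policy B: U=12, Policy C: U=-288. Highest is 12 (Policy B).

12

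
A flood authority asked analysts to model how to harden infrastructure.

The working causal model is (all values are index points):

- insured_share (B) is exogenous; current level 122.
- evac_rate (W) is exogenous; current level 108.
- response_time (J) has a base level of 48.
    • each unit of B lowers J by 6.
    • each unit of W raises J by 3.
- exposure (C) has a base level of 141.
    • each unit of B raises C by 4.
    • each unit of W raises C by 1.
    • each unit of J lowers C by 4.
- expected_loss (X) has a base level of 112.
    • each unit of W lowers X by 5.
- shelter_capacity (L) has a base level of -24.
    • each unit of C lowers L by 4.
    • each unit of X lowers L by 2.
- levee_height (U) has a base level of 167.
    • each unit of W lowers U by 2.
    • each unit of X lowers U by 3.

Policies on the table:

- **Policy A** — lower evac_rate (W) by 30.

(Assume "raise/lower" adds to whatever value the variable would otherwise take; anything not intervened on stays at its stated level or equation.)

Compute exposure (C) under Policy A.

2507

Policy A (W − 30):
  B = 122
  W = 108 − 30 = 78
  J = 48 − 6·122 + 3·78 = -450
  C = 141 + 4·122 + 78 − 4·(-450) = 2507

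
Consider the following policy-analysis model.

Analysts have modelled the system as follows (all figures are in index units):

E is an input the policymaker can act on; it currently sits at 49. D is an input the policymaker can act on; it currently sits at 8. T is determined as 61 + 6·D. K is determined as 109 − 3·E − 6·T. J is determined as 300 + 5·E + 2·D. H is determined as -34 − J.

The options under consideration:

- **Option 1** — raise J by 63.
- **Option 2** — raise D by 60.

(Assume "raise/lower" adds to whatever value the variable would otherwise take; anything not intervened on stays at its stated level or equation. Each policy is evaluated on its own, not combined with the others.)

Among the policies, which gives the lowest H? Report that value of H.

Option 1 (J + 63):
  E = 49
  D = 8
  J = 300 + 5·49 + 2·8 (+63 from intervention) = 624
  H = -34 − 624 = -658
Option 2 (D + 60):
  E = 49
  D = 8 + 60 = 68
  J = 300 + 5·49 + 2·68 = 681
  H = -34 − 681 = -715
Comparing — Option 1: H=-658, Option 2: H=-715. Lowest is -715 (Option 2).

-715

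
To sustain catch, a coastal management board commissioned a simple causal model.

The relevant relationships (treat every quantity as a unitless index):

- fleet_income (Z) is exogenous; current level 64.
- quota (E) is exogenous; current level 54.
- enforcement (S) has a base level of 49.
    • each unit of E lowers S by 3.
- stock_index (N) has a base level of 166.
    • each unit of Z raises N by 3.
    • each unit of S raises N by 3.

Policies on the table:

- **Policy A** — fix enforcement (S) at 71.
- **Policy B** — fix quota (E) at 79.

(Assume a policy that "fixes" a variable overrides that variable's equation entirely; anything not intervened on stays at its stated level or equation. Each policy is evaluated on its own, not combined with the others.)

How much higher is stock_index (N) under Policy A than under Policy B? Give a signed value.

Policy A (S := 71):
  Z = 64
  E = 54
  S = 71
  N = 166 + 3·64 + 3·71 = 571
Policy B (E := 79):
  Z = 64
  E = 79
  S = 49 − 3·79 = -188
  N = 166 + 3·64 + 3·(-188) = -206
N: 571 − (-206) = 777

777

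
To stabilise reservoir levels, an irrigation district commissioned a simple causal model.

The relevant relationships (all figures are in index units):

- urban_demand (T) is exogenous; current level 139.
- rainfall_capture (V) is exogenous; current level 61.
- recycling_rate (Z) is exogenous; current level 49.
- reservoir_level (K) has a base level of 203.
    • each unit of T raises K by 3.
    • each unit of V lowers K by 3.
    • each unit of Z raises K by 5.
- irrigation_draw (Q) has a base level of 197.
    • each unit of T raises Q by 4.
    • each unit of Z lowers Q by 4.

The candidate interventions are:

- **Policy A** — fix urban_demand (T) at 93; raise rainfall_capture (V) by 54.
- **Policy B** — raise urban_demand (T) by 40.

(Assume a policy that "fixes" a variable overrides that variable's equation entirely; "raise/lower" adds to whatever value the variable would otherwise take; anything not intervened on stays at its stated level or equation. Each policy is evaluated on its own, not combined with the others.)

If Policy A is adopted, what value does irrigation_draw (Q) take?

373

Policy A (T := 93, V + 54):
  T = 93
  Z = 49
  Q = 197 + 4·93 − 4·49 = 373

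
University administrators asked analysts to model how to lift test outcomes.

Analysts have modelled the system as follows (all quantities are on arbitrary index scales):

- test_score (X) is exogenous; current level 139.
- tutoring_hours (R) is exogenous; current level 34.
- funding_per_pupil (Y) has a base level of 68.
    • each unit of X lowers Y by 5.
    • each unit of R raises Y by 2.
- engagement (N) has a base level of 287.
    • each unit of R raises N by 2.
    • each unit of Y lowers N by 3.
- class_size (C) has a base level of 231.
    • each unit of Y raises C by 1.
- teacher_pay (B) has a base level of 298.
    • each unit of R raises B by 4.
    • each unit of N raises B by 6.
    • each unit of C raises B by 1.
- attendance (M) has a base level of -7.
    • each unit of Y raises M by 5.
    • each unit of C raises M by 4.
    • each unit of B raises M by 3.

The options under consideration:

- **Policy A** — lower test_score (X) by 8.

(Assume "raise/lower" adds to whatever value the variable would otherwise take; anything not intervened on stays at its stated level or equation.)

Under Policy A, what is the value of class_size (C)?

-288

Policy A (X − 8):
  X = 139 − 8 = 131
  R = 34
  Y = 68 − 5·131 + 2·34 = -519
  C = 231 + (-519) = -288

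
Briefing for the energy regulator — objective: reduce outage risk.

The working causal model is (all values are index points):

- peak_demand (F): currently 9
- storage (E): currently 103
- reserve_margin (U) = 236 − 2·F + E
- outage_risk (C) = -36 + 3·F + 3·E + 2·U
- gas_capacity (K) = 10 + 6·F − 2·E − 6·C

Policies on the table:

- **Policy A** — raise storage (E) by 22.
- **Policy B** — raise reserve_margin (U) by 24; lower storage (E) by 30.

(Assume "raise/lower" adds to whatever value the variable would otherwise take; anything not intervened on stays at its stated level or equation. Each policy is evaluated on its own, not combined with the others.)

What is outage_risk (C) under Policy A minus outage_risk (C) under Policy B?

Policy A (E + 22):
  F = 9
  E = 103 + 22 = 125
  U = 236 − 2·9 + 125 = 343
  C = -36 + 3·9 + 3·125 + 2·343 = 1052
Policy B (U + 24, E − 30):
  F = 9
  E = 103 − 30 = 73
  U = 236 − 2·9 + 73 (+24 from intervention) = 315
  C = -36 + 3·9 + 3·73 + 2·315 = 840
C: 1052 − 840 = 212

212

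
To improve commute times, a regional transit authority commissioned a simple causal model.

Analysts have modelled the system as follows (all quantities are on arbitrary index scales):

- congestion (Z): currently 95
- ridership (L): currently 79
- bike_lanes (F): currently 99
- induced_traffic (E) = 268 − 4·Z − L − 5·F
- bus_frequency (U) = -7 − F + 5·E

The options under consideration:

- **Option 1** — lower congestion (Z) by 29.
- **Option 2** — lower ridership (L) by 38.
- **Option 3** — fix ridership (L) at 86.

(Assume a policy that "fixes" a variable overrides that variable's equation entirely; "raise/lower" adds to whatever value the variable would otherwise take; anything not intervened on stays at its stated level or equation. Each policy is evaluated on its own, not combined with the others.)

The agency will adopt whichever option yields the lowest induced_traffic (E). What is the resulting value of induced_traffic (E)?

-693

Option 1 (Z − 29):
  Z = 95 − 29 = 66
  L = 79
  F = 99
  E = 268 − 4·66 − 79 − 5·99 = -570
Option 2 (L − 38):
  Z = 95
  L = 79 − 38 = 41
  F = 99
  E = 268 − 4·95 − 41 − 5·99 = -648
Option 3 (L := 86):
  Z = 95
  L = 86
  F = 99
  E = 268 − 4·95 − 86 − 5·99 = -693
Comparing — Option 1: E=-570, Option 2: E=-648, Option 3: E=-693. Lowest is -693 (Option 3).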